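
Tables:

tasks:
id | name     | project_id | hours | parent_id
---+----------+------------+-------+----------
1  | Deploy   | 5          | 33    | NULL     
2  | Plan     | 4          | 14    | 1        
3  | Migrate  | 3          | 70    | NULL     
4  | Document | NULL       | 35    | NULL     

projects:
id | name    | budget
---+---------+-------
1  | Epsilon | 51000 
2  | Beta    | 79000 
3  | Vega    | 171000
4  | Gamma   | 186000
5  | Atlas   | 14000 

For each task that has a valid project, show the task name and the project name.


INNER JOIN keeps only tasks rows whose project_id matches an id in projects. Walk through each task:
  - task 1 (Deploy): project_id=5 -> matches Atlas
  - task 2 (Plan): project_id=4 -> matches Gamma
  - task 3 (Migrate): project_id=3 -> matches Vega
  - task 4 (Document): project_id=NULL, no match -> dropped
So 1 of 4 rows is dropped.

SQL:
SELECT a.name, b.name AS project
FROM tasks a
INNER JOIN projects b ON a.project_id = b.id

Result:
name    | project
--------+--------
Deploy  | Atlas  
Plan    | Gamma  
Migrate | Vega   


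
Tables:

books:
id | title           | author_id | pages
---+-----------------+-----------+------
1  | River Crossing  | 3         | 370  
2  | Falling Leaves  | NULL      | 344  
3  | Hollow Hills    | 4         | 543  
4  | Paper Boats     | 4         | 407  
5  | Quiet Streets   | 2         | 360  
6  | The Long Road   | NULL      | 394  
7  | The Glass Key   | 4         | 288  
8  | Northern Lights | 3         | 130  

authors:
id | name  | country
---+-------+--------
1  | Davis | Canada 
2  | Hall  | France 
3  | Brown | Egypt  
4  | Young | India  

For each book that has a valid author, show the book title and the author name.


INNER JOIN keeps only books rows whose author_id matches an id in authors. Walk through each book:
  - book 1 (River Crossing): author_id=3 -> matches Brown
  - book 2 (Falling Leaves): author_id=NULL, no match -> dropped
  - book 3 (Hollow Hills): author_id=4 -> matches Young
  - book 4 (Paper Boats): author_id=4 -> matches Young
  - book 5 (Quiet Streets): author_id=2 -> matches Hall
  - book 6 (The Long Road): author_id=NULL, no match -> dropped
  - book 7 (The Glass Key): author_id=4 -> matches Young
  - book 8 (Northern Lights): author_id=3 -> matches Brown
So 2 of 8 rows are dropped.

SQL:
SELECT a.title, b.name AS author
FROM books a
INNER JOIN authors b ON a.author_id = b.id

Result:
title           | author
----------------+-------
River Crossing  | Brown 
Hollow Hills    | Young 
Paper Boats     | Young 
Quiet Streets   | Hall  
The Glass Key   | Young 
Northern Lights | Brown 


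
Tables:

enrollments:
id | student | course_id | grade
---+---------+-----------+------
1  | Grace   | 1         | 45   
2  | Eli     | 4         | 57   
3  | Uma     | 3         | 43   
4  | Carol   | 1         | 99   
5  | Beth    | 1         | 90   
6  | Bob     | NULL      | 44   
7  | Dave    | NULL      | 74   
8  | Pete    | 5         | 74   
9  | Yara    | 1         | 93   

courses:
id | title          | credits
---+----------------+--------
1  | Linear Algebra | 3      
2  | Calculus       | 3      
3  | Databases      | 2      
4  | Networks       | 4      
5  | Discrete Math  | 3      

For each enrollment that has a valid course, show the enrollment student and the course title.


INNER JOIN keeps only enrollments rows whose course_id matches an id in courses. Walk through each enrollment:
  - enrollment 1 (Grace): course_id=1 -> matches Linear Algebra
  - enrollment 2 (Eli): course_id=4 -> matches Networks
  - enrollment 3 (Uma): course_id=3 -> matches Databases
  - enrollment 4 (Carol): course_id=1 -> matches Linear Algebra
  - enrollment 5 (Beth): course_id=1 -> matches Linear Algebra
  - enrollment 6 (Bob): course_id=NULL, no match -> dropped
  - enrollment 7 (Dave): course_id=NULL, no match -> dropped
  - enrollment 8 (Pete): course_id=5 -> matches Discrete Math
  - enrollment 9 (Yara): course_id=1 -> matches Linear Algebra
So 2 of 9 rows are dropped.

SQL:
SELECT a.student, b.title AS course
FROM enrollments a
INNER JOIN courses b ON a.course_id = b.id

Result:
student | course        
--------+---------------
Grace   | Linear Algebra
Eli     | Networks      
Uma     | Databases     
Carol   | Linear Algebra
Beth    | Linear Algebra
Pete    | Discrete Math 
Yara    | Linear Algebra


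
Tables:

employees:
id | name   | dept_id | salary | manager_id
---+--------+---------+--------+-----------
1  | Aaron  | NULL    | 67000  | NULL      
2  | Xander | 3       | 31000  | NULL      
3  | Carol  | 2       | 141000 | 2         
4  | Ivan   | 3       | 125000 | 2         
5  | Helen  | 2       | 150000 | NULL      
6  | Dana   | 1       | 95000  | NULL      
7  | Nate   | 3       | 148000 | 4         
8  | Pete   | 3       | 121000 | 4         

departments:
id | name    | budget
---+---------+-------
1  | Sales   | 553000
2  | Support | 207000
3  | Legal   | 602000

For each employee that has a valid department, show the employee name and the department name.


INNER JOIN keeps only employees rows whose dept_id matches an id in departments. Walk through each employee:
  - employee 1 (Aaron): dept_id=NULL, no match -> dropped
  - employee 2 (Xander): dept_id=3 -> matches Legal
  - employee 3 (Carol): dept_id=2 -> matches Support
  - employee 4 (Ivan): dept_id=3 -> matches Legal
  - employee 5 (Helen): dept_id=2 -> matches Support
  - employee 6 (Dana): dept_id=1 -> matches Sales
  - employee 7 (Nate): dept_id=3 -> matches Legal
  - employee 8 (Pete): dept_id=3 -> matches Legal
So 1 of 8 rows is dropped.

SQL:
SELECT a.name, b.name AS department
FROM employees a
INNER JOIN departments b ON a.dept_id = b.id

Result:
name   | department
-------+-----------
Xander | Legal     
Carol  | Support   
Ivan   | Legal     
Helen  | Support   
Dana   | Sales     
Nate   | Legal     
Pete   | Legal     


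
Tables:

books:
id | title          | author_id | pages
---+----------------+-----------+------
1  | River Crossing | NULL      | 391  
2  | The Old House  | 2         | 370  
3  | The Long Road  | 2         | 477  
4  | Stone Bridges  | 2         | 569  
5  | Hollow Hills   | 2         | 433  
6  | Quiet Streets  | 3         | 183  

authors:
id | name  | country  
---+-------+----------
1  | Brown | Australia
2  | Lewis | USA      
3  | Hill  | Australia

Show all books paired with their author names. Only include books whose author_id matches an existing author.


INNER JOIN keeps only books rows whose author_id matches an id in authors. Walk through each book:
  - book 1 (River Crossing): author_id=NULL, no match -> dropped
  - book 2 (The Old House): author_id=2 -> matches Lewis
  - book 3 (The Long Road): author_id=2 -> matches Lewis
  - book 4 (Stone Bridges): author_id=2 -> matches Lewis
  - book 5 (Hollow Hills): author_id=2 -> matches Lewis
  - book 6 (Quiet Streets): author_id=3 -> matches Hill
So 1 of 6 rows is dropped.

SQL:
SELECT a.title, b.name AS author
FROM books a
INNER JOIN authors b ON a.author_id = b.id

Result:
title         | author
--------------+-------
The Old House | Lewis 
The Long Road | Lewis 
Stone Bridges | Lewis 
Hollow Hills  | Lewis 
Quiet Streets | Hill  


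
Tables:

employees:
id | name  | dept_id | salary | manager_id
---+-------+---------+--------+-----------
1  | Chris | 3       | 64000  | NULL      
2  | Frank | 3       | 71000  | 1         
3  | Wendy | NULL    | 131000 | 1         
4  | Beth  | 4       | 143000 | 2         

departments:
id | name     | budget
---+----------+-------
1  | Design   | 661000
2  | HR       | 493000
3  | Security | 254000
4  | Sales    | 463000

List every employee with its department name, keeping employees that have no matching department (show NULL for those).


LEFT JOIN keeps every row from employees (the left table); where dept_id has no match in departments, the department columns become NULL. Walk through each employee:
  - employee 1 (Chris): dept_id=3 -> matches Security
  - employee 2 (Frank): dept_id=3 -> matches Security
  - employee 3 (Wendy): dept_id=NULL, no match -> kept with NULL
  - employee 4 (Beth): dept_id=4 -> matches Sales
All 4 rows appear; 1 has NULL department.

SQL:
SELECT a.name, b.name AS department
FROM employees a
LEFT JOIN departments b ON a.dept_id = b.id

Result:
name  | department
------+-----------
Chris | Security  
Frank | Security  
Wendy | NULL      
Beth  | Sales     


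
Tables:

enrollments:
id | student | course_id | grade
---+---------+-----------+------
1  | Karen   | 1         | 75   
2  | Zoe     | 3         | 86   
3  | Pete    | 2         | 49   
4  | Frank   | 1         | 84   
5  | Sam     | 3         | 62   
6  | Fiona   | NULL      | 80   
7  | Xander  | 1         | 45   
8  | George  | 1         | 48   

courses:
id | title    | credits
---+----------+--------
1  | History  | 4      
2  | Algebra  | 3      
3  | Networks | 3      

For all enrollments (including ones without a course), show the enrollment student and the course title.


LEFT JOIN keeps every row from enrollments (the left table); where course_id has no match in courses, the course columns become NULL. Walk through each enrollment:
  - enrollment 1 (Karen): course_id=1 -> matches History
  - enrollment 2 (Zoe): course_id=3 -> matches Networks
  - enrollment 3 (Pete): course_id=2 -> matches Algebra
  - enrollment 4 (Frank): course_id=1 -> matches History
  - enrollment 5 (Sam): course_id=3 -> matches Networks
  - enrollment 6 (Fiona): course_id=NULL, no match -> kept with NULL
  - enrollment 7 (Xander): course_id=1 -> matches History
  - enrollment 8 (George): course_id=1 -> matches History
All 8 rows appear; 1 has NULL course.

SQL:
SELECT a.student, b.title AS course
FROM enrollments a
LEFT JOIN courses b ON a.course_id = b.id

Result:
student | course  
--------+---------
Karen   | History 
Zoe     | Networks
Pete    | Algebra 
Frank   | History 
Sam     | Networks
Fiona   | NULL    
Xander  | History 
George  | History 


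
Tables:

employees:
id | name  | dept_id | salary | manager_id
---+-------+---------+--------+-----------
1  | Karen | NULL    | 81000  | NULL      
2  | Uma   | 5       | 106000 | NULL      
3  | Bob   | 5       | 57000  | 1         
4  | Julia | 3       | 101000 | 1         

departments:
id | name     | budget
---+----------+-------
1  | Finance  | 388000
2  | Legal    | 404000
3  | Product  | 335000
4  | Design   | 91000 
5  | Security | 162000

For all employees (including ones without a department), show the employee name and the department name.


LEFT JOIN keeps every row from employees (the left table); where dept_id has no match in departments, the department columns become NULL. Walk through each employee:
  - employee 1 (Karen): dept_id=NULL, no match -> kept with NULL
  - employee 2 (Uma): dept_id=5 -> matches Security
  - employee 3 (Bob): dept_id=5 -> matches Security
  - employee 4 (Julia): dept_id=3 -> matches Product
All 4 rows appear; 1 has NULL department.

SQL:
SELECT a.name, b.name AS department
FROM employees a
LEFT JOIN departments b ON a.dept_id = b.id

Result:
name  | department
------+-----------
Karen | NULL      
Uma   | Security  
Bob   | Security  
Julia | Product   


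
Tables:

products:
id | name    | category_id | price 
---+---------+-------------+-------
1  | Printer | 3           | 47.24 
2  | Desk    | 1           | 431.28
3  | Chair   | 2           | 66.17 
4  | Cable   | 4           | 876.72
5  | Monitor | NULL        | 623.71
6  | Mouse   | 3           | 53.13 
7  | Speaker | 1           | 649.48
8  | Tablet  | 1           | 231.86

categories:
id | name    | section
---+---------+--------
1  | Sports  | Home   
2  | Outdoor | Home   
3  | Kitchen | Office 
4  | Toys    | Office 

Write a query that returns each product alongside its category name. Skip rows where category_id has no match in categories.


INNER JOIN keeps only products rows whose category_id matches an id in categories. Walk through each product:
  - product 1 (Printer): category_id=3 -> matches Kitchen
  - product 2 (Desk): category_id=1 -> matches Sports
  - product 3 (Chair): category_id=2 -> matches Outdoor
  - product 4 (Cable): category_id=4 -> matches Toys
  - product 5 (Monitor): category_id=NULL, no match -> dropped
  - product 6 (Mouse): category_id=3 -> matches Kitchen
  - product 7 (Speaker): category_id=1 -> matches Sports
  - product 8 (Tablet): category_id=1 -> matches Sports
So 1 of 8 rows is dropped.

SQL:
SELECT a.name, b.name AS category
FROM products a
INNER JOIN categories b ON a.category_id = b.id

Result:
name    | category
--------+---------
Printer | Kitchen 
Desk    | Sports  
Chair   | Outdoor 
Cable   | Toys    
Mouse   | Kitchen 
Speaker | Sports  
Tablet  | Sports  


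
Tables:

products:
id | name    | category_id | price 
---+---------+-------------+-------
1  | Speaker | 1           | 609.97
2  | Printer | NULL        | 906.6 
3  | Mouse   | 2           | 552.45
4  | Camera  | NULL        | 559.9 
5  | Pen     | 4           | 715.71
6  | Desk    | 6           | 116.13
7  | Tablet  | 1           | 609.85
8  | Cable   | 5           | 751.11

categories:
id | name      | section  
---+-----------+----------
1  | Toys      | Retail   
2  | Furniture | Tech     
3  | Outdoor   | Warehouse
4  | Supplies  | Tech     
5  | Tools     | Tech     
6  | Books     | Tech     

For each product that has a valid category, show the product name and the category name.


INNER JOIN keeps only products rows whose category_id matches an id in categories. Walk through each product:
  - product 1 (Speaker): category_id=1 -> matches Toys
  - product 2 (Printer): category_id=NULL, no match -> dropped
  - product 3 (Mouse): category_id=2 -> matches Furniture
  - product 4 (Camera): category_id=NULL, no match -> dropped
  - product 5 (Pen): category_id=4 -> matches Supplies
  - product 6 (Desk): category_id=6 -> matches Books
  - product 7 (Tablet): category_id=1 -> matches Toys
  - product 8 (Cable): category_id=5 -> matches Tools
So 2 of 8 rows are dropped.

SQL:
SELECT a.name, b.name AS category
FROM products a
INNER JOIN categories b ON a.category_id = b.id

Result:
name    | category 
--------+----------
Speaker | Toys     
Mouse   | Furniture
Pen     | Supplies 
Desk    | Books    
Tablet  | Toys     
Cable   | Tools    


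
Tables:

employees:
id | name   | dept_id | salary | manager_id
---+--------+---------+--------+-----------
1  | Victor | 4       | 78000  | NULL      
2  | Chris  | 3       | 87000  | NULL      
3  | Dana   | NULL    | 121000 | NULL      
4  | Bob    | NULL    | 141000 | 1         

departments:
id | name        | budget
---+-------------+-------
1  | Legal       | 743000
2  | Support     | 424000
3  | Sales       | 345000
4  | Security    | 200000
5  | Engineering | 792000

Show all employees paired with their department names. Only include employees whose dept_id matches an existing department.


INNER JOIN keeps only employees rows whose dept_id matches an id in departments. Walk through each employee:
  - employee 1 (Victor): dept_id=4 -> matches Security
  - employee 2 (Chris): dept_id=3 -> matches Sales
  - employee 3 (Dana): dept_id=NULL, no match -> dropped
  - employee 4 (Bob): dept_id=NULL, no match -> dropped
So 2 of 4 rows are dropped.

SQL:
SELECT a.name, b.name AS department
FROM employees a
INNER JOIN departments b ON a.dept_id = b.id

Result:
name   | department
-------+-----------
Victor | Security  
Chris  | Sales     


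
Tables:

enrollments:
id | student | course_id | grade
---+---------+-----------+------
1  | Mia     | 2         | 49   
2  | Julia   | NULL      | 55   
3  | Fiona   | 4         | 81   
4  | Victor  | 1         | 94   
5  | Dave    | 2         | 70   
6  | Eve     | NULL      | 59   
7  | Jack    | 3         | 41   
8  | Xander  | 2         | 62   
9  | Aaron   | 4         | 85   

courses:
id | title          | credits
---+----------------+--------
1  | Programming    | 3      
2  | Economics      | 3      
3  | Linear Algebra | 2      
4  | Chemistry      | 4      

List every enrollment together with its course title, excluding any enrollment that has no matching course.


INNER JOIN keeps only enrollments rows whose course_id matches an id in courses. Walk through each enrollment:
  - enrollment 1 (Mia): course_id=2 -> matches Economics
  - enrollment 2 (Julia): course_id=NULL, no match -> dropped
  - enrollment 3 (Fiona): course_id=4 -> matches Chemistry
  - enrollment 4 (Victor): course_id=1 -> matches Programming
  - enrollment 5 (Dave): course_id=2 -> matches Economics
  - enrollment 6 (Eve): course_id=NULL, no match -> dropped
  - enrollment 7 (Jack): course_id=3 -> matches Linear Algebra
  - enrollment 8 (Xander): course_id=2 -> matches Economics
  - enrollment 9 (Aaron): course_id=4 -> matches Chemistry
So 2 of 9 rows are dropped.

SQL:
SELECT a.student, b.title AS course
FROM enrollments a
INNER JOIN courses b ON a.course_id = b.id

Result:
student | course        
--------+---------------
Mia     | Economics     
Fiona   | Chemistry     
Victor  | Programming   
Dave    | Economics     
Jack    | Linear Algebra
Xander  | Economics     
Aaron   | Chemistry     


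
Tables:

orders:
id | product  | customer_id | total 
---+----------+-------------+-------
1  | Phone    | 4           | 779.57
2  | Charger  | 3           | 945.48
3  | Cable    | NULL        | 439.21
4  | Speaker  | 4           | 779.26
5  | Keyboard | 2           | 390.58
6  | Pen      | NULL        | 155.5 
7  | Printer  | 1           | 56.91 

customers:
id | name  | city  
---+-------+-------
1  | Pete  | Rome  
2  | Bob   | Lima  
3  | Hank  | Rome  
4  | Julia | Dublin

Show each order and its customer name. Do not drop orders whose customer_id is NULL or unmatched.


LEFT JOIN keeps every row from orders (the left table); where customer_id has no match in customers, the customer columns become NULL. Walk through each order:
  - order 1 (Phone): customer_id=4 -> matches Julia
  - order 2 (Charger): customer_id=3 -> matches Hank
  - order 3 (Cable): customer_id=NULL, no match -> kept with NULL
  - order 4 (Speaker): customer_id=4 -> matches Julia
  - order 5 (Keyboard): customer_id=2 -> matches Bob
  - order 6 (Pen): customer_id=NULL, no match -> kept with NULL
  - order 7 (Printer): customer_id=1 -> matches Pete
All 7 rows appear; 2 have NULL customer.

SQL:
SELECT a.product, b.name AS customer
FROM orders a
LEFT JOIN customers b ON a.customer_id = b.id

Result:
product  | customer
---------+---------
Phone    | Julia   
Charger  | Hank    
Cable    | NULL    
Speaker  | Julia   
Keyboard | Bob     
Pen      | NULL    
Printer  | Pete    


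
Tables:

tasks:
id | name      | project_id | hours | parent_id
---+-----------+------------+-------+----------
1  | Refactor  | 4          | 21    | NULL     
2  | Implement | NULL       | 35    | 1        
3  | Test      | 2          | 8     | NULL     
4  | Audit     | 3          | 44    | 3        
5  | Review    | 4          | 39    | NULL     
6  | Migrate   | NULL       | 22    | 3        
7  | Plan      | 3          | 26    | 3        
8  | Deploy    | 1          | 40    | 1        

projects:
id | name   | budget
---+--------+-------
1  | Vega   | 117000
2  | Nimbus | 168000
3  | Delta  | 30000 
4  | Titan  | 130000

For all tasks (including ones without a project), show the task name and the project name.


LEFT JOIN keeps every row from tasks (the left table); where project_id has no match in projects, the project columns become NULL. Walk through each task:
  - task 1 (Refactor): project_id=4 -> matches Titan
  - task 2 (Implement): project_id=NULL, no match -> kept with NULL
  - task 3 (Test): project_id=2 -> matches Nimbus
  - task 4 (Audit): project_id=3 -> matches Delta
  - task 5 (Review): project_id=4 -> matches Titan
  - task 6 (Migrate): project_id=NULL, no match -> kept with NULL
  - task 7 (Plan): project_id=3 -> matches Delta
  - task 8 (Deploy): project_id=1 -> matches Vega
All 8 rows appear; 2 have NULL project.

SQL:
SELECT a.name, b.name AS project
FROM tasks a
LEFT JOIN projects b ON a.project_id = b.id

Result:
name      | project
----------+--------
Refactor  | Titan  
Implement | NULL   
Test      | Nimbus 
Audit     | Delta  
Review    | Titan  
Migrate   | NULL   
Plan      | Delta  
Deploy    | Vega   


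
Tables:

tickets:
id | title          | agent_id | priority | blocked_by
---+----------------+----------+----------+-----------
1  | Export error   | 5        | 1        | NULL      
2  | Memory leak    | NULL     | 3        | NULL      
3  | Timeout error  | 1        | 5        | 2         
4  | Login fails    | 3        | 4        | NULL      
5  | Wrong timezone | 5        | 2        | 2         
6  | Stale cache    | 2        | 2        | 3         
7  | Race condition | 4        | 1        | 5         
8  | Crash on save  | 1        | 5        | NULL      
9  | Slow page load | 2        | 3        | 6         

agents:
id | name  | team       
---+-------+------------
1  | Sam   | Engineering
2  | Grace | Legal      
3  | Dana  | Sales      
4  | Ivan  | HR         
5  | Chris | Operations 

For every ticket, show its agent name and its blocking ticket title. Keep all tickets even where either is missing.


Two LEFT JOINs from the same base table tickets: one to agents via agent_id, one to tickets itself via blocked_by. Both are LEFT so every ticket is preserved.
Match against agents:
  - ticket 1 (Export error): agent_id=5 -> matches Chris
  - ticket 2 (Memory leak): agent_id=NULL, no match -> kept with NULL
  - ticket 3 (Timeout error): agent_id=1 -> matches Sam
  - ticket 4 (Login fails): agent_id=3 -> matches Dana
  - ticket 5 (Wrong timezone): agent_id=5 -> matches Chris
  - ticket 6 (Stale cache): agent_id=2 -> matches Grace
  - ticket 7 (Race condition): agent_id=4 -> matches Ivan
  - ticket 8 (Crash on save): agent_id=1 -> matches Sam
  - ticket 9 (Slow page load): agent_id=2 -> matches Grace
Match against tickets (self):
  - ticket 1 (Export error): blocked_by=NULL -> NULL
  - ticket 2 (Memory leak): blocked_by=NULL -> NULL
  - ticket 3 (Timeout error): blocked_by=2 -> Memory leak
  - ticket 4 (Login fails): blocked_by=NULL -> NULL
  - ticket 5 (Wrong timezone): blocked_by=2 -> Memory leak
  - ticket 6 (Stale cache): blocked_by=3 -> Timeout error
  - ticket 7 (Race condition): blocked_by=5 -> Wrong timezone
  - ticket 8 (Crash on save): blocked_by=NULL -> NULL
  - ticket 9 (Slow page load): blocked_by=6 -> Stale cache

SQL:
SELECT a.title, b.name AS agent, c.title AS blocked_by
FROM tickets a
LEFT JOIN agents b ON a.agent_id = b.id
LEFT JOIN tickets c ON a.blocked_by = c.id

Result:
title          | agent | blocked_by    
---------------+-------+---------------
Export error   | Chris | NULL          
Memory leak    | NULL  | NULL          
Timeout error  | Sam   | Memory leak   
Login fails    | Dana  | NULL          
Wrong timezone | Chris | Memory leak   
Stale cache    | Grace | Timeout error 
Race condition | Ivan  | Wrong timezone
Crash on save  | Sam   | NULL          
Slow page load | Grace | Stale cache   


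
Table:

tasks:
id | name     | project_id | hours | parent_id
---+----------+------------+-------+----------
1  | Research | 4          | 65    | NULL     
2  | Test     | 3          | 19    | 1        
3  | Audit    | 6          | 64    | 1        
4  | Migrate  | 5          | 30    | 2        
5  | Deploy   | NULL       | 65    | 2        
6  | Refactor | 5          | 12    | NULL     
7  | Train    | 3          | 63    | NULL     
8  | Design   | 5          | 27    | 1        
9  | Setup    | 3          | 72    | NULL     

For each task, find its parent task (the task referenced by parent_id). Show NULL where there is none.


This is a self-join: tasks is joined to a second copy of itself, matching each row's parent_id to another row's id. Use LEFT JOIN so rows with parent_id=NULL are kept.
  - task 1 (Research): parent_id=NULL -> NULL
  - task 2 (Test): parent_id=1 -> Research
  - task 3 (Audit): parent_id=1 -> Research
  - task 4 (Migrate): parent_id=2 -> Test
  - task 5 (Deploy): parent_id=2 -> Test
  - task 6 (Refactor): parent_id=NULL -> NULL
  - task 7 (Train): parent_id=NULL -> NULL
  - task 8 (Design): parent_id=1 -> Research
  - task 9 (Setup): parent_id=NULL -> NULL

SQL:
SELECT a.name AS item, b.name AS parent
FROM tasks a
LEFT JOIN tasks b ON a.parent_id = b.id

Result:
item     | parent  
---------+---------
Research | NULL    
Test     | Research
Audit    | Research
Migrate  | Test    
Deploy   | Test    
Refactor | NULL    
Train    | NULL    
Design   | Research
Setup    | NULL    


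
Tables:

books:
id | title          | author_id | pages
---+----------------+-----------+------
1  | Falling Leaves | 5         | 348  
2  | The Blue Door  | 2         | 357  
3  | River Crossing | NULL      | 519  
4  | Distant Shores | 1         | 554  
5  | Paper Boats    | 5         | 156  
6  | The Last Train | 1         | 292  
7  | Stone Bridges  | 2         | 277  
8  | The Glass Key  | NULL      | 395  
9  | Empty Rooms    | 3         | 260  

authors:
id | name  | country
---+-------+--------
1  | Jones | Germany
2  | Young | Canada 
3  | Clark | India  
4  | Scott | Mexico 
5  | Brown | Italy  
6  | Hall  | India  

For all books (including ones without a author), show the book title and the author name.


LEFT JOIN keeps every row from books (the left table); where author_id has no match in authors, the author columns become NULL. Walk through each book:
  - book 1 (Falling Leaves): author_id=5 -> matches Brown
  - book 2 (The Blue Door): author_id=2 -> matches Young
  - book 3 (River Crossing): author_id=NULL, no match -> kept with NULL
  - book 4 (Distant Shores): author_id=1 -> matches Jones
  - book 5 (Paper Boats): author_id=5 -> matches Brown
  - book 6 (The Last Train): author_id=1 -> matches Jones
  - book 7 (Stone Bridges): author_id=2 -> matches Young
  - book 8 (The Glass Key): author_id=NULL, no match -> kept with NULL
  - book 9 (Empty Rooms): author_id=3 -> matches Clark
All 9 rows appear; 2 have NULL author.

SQL:
SELECT a.title, b.name AS author
FROM books a
LEFT JOIN authors b ON a.author_id = b.id

Result:
title          | author
---------------+-------
Falling Leaves | Brown 
The Blue Door  | Young 
River Crossing | NULL  
Distant Shores | Jones 
Paper Boats    | Brown 
The Last Train | Jones 
Stone Bridges  | Young 
The Glass Key  | NULL  
Empty Rooms    | Clark 


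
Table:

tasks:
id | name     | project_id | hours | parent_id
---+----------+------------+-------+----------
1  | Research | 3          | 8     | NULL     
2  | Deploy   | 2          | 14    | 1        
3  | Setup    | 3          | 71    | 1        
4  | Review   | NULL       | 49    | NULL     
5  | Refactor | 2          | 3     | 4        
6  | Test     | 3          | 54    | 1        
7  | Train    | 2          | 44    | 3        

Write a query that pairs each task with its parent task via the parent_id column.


This is a self-join: tasks is joined to a second copy of itself, matching each row's parent_id to another row's id. Use LEFT JOIN so rows with parent_id=NULL are kept.
  - task 1 (Research): parent_id=NULL -> NULL
  - task 2 (Deploy): parent_id=1 -> Research
  - task 3 (Setup): parent_id=1 -> Research
  - task 4 (Review): parent_id=NULL -> NULL
  - task 5 (Refactor): parent_id=4 -> Review
  - task 6 (Test): parent_id=1 -> Research
  - task 7 (Train): parent_id=3 -> Setup

SQL:
SELECT a.name AS item, b.name AS parent
FROM tasks a
LEFT JOIN tasks b ON a.parent_id = b.id

Result:
item     | parent  
---------+---------
Research | NULL    
Deploy   | Research
Setup    | Research
Review   | NULL    
Refactor | Review  
Test     | Research
Train    | Setup   


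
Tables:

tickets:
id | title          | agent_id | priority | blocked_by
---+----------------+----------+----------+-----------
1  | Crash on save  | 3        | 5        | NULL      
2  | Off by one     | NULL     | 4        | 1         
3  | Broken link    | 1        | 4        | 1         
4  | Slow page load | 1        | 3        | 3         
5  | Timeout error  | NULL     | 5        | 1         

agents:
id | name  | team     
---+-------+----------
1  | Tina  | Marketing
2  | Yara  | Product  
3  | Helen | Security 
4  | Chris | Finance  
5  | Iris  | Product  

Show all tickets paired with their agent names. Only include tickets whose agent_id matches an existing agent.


INNER JOIN keeps only tickets rows whose agent_id matches an id in agents. Walk through each ticket:
  - ticket 1 (Crash on save): agent_id=3 -> matches Helen
  - ticket 2 (Off by one): agent_id=NULL, no match -> dropped
  - ticket 3 (Broken link): agent_id=1 -> matches Tina
  - ticket 4 (Slow page load): agent_id=1 -> matches Tina
  - ticket 5 (Timeout error): agent_id=NULL, no match -> dropped
So 2 of 5 rows are dropped.

SQL:
SELECT a.title, b.name AS agent
FROM tickets a
INNER JOIN agents b ON a.agent_id = b.id

Result:
title          | agent
---------------+------
Crash on save  | Helen
Broken link    | Tina 
Slow page load | Tina 


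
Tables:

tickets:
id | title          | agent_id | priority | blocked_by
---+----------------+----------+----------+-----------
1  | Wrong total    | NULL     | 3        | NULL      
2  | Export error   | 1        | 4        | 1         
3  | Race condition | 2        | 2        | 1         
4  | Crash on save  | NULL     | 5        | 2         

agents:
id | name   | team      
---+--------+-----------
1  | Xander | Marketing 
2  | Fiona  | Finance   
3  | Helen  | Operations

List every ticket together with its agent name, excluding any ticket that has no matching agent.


INNER JOIN keeps only tickets rows whose agent_id matches an id in agents. Walk through each ticket:
  - ticket 1 (Wrong total): agent_id=NULL, no match -> dropped
  - ticket 2 (Export error): agent_id=1 -> matches Xander
  - ticket 3 (Race condition): agent_id=2 -> matches Fiona
  - ticket 4 (Crash on save): agent_id=NULL, no match -> dropped
So 2 of 4 rows are dropped.

SQL:
SELECT a.title, b.name AS agent
FROM tickets a
INNER JOIN agents b ON a.agent_id = b.id

Result:
title          | agent 
---------------+-------
Export error   | Xander
Race condition | Fiona 


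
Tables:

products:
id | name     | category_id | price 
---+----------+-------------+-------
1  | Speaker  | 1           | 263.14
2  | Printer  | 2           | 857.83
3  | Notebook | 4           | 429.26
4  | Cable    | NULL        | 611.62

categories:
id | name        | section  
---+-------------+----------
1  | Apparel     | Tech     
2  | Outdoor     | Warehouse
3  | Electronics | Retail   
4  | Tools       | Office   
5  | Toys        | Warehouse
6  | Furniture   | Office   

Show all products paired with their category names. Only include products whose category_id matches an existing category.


INNER JOIN keeps only products rows whose category_id matches an id in categories. Walk through each product:
  - product 1 (Speaker): category_id=1 -> matches Apparel
  - product 2 (Printer): category_id=2 -> matches Outdoor
  - product 3 (Notebook): category_id=4 -> matches Tools
  - product 4 (Cable): category_id=NULL, no match -> dropped
So 1 of 4 rows is dropped.

SQL:
SELECT a.name, b.name AS category
FROM products a
INNER JOIN categories b ON a.category_id = b.id

Result:
name     | category
---------+---------
Speaker  | Apparel 
Printer  | Outdoor 
Notebook | Tools   


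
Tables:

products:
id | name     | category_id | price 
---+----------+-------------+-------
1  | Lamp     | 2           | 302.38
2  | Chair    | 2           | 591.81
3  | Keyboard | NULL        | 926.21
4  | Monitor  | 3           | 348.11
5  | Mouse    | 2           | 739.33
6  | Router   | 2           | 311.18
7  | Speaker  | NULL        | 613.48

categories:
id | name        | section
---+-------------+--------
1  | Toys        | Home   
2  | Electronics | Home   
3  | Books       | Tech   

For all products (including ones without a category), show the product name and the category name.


LEFT JOIN keeps every row from products (the left table); where category_id has no match in categories, the category columns become NULL. Walk through each product:
  - product 1 (Lamp): category_id=2 -> matches Electronics
  - product 2 (Chair): category_id=2 -> matches Electronics
  - product 3 (Keyboard): category_id=NULL, no match -> kept with NULL
  - product 4 (Monitor): category_id=3 -> matches Books
  - product 5 (Mouse): category_id=2 -> matches Electronics
  - product 6 (Router): category_id=2 -> matches Electronics
  - product 7 (Speaker): category_id=NULL, no match -> kept with NULL
All 7 rows appear; 2 have NULL category.

SQL:
SELECT a.name, b.name AS category
FROM products a
LEFT JOIN categories b ON a.category_id = b.id

Result:
name     | category   
---------+------------
Lamp     | Electronics
Chair    | Electronics
Keyboard | NULL       
Monitor  | Books      
Mouse    | Electronics
Router   | Electronics
Speaker  | NULL       


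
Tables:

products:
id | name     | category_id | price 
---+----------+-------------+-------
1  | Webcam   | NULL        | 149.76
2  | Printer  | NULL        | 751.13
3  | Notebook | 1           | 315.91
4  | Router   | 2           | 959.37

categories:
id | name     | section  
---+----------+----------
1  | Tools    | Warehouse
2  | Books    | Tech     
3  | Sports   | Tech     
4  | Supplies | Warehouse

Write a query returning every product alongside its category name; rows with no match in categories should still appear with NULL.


LEFT JOIN keeps every row from products (the left table); where category_id has no match in categories, the category columns become NULL. Walk through each product:
  - product 1 (Webcam): category_id=NULL, no match -> kept with NULL
  - product 2 (Printer): category_id=NULL, no match -> kept with NULL
  - product 3 (Notebook): category_id=1 -> matches Tools
  - product 4 (Router): category_id=2 -> matches Books
All 4 rows appear; 2 have NULL category.

SQL:
SELECT a.name, b.name AS category
FROM products a
LEFT JOIN categories b ON a.category_id = b.id

Result:
name     | category
---------+---------
Webcam   | NULL    
Printer  | NULL    
Notebook | Tools   
Router   | Books   


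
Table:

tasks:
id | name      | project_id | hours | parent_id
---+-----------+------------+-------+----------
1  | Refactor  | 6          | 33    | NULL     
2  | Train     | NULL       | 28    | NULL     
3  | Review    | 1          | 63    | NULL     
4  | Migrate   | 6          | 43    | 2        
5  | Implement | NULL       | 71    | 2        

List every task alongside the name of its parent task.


This is a self-join: tasks is joined to a second copy of itself, matching each row's parent_id to another row's id. Use LEFT JOIN so rows with parent_id=NULL are kept.
  - task 1 (Refactor): parent_id=NULL -> NULL
  - task 2 (Train): parent_id=NULL -> NULL
  - task 3 (Review): parent_id=NULL -> NULL
  - task 4 (Migrate): parent_id=2 -> Train
  - task 5 (Implement): parent_id=2 -> Train

SQL:
SELECT a.name AS item, b.name AS parent
FROM tasks a
LEFT JOIN tasks b ON a.parent_id = b.id

Result:
item      | parent
----------+-------
Refactor  | NULL  
Train     | NULL  
Review    | NULL  
Migrate   | Train 
Implement | Train 


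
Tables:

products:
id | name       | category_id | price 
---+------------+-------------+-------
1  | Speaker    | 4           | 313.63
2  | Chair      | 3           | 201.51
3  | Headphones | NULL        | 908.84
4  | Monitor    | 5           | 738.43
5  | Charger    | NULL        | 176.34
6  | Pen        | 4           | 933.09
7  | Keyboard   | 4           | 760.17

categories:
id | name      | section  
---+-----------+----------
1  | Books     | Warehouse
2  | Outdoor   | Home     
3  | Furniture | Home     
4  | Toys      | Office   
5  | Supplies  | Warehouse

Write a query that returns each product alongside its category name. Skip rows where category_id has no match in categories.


INNER JOIN keeps only products rows whose category_id matches an id in categories. Walk through each product:
  - product 1 (Speaker): category_id=4 -> matches Toys
  - product 2 (Chair): category_id=3 -> matches Furniture
  - product 3 (Headphones): category_id=NULL, no match -> dropped
  - product 4 (Monitor): category_id=5 -> matches Supplies
  - product 5 (Charger): category_id=NULL, no match -> dropped
  - product 6 (Pen): category_id=4 -> matches Toys
  - product 7 (Keyboard): category_id=4 -> matches Toys
So 2 of 7 rows are dropped.

SQL:
SELECT a.name, b.name AS category
FROM products a
INNER JOIN categories b ON a.category_id = b.id

Result:
name     | category 
---------+----------
Speaker  | Toys     
Chair    | Furniture
Monitor  | Supplies 
Pen      | Toys     
Keyboard | Toys     


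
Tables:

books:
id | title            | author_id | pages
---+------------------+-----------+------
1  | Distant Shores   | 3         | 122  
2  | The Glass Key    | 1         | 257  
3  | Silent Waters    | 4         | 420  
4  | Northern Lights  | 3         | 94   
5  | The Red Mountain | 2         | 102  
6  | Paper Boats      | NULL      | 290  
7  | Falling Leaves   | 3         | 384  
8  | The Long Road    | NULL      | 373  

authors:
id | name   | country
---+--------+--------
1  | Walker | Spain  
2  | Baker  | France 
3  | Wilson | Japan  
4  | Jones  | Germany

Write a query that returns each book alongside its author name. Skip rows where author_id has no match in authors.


INNER JOIN keeps only books rows whose author_id matches an id in authors. Walk through each book:
  - book 1 (Distant Shores): author_id=3 -> matches Wilson
  - book 2 (The Glass Key): author_id=1 -> matches Walker
  - book 3 (Silent Waters): author_id=4 -> matches Jones
  - book 4 (Northern Lights): author_id=3 -> matches Wilson
  - book 5 (The Red Mountain): author_id=2 -> matches Baker
  - book 6 (Paper Boats): author_id=NULL, no match -> dropped
  - book 7 (Falling Leaves): author_id=3 -> matches Wilson
  - book 8 (The Long Road): author_id=NULL, no match -> dropped
So 2 of 8 rows are dropped.

SQL:
SELECT a.title, b.name AS author
FROM books a
INNER JOIN authors b ON a.author_id = b.id

Result:
title            | author
-----------------+-------
Distant Shores   | Wilson
The Glass Key    | Walker
Silent Waters    | Jones 
Northern Lights  | Wilson
The Red Mountain | Baker 
Falling Leaves   | Wilson


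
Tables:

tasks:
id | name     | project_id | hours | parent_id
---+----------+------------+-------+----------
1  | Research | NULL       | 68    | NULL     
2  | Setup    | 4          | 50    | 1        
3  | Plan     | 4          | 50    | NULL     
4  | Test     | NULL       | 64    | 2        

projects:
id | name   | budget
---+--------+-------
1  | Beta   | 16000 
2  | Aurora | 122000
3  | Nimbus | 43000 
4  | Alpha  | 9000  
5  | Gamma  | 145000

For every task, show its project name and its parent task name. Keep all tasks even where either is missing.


Two LEFT JOINs from the same base table tasks: one to projects via project_id, one to tasks itself via parent_id. Both are LEFT so every task is preserved.
Match against projects:
  - task 1 (Research): project_id=NULL, no match -> kept with NULL
  - task 2 (Setup): project_id=4 -> matches Alpha
  - task 3 (Plan): project_id=4 -> matches Alpha
  - task 4 (Test): project_id=NULL, no match -> kept with NULL
Match against tasks (self):
  - task 1 (Research): parent_id=NULL -> NULL
  - task 2 (Setup): parent_id=1 -> Research
  - task 3 (Plan): parent_id=NULL -> NULL
  - task 4 (Test): parent_id=2 -> Setup

SQL:
SELECT a.name, b.name AS project, c.name AS parent
FROM tasks a
LEFT JOIN projects b ON a.project_id = b.id
LEFT JOIN tasks c ON a.parent_id = c.id

Result:
name     | project | parent  
---------+---------+---------
Research | NULL    | NULL    
Setup    | Alpha   | Research
Plan     | Alpha   | NULL    
Test     | NULL    | Setup   


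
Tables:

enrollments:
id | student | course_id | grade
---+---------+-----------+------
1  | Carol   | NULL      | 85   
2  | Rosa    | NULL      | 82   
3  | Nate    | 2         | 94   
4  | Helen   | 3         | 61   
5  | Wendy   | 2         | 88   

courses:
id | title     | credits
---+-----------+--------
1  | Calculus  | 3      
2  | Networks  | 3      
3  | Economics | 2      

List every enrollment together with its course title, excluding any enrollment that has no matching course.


INNER JOIN keeps only enrollments rows whose course_id matches an id in courses. Walk through each enrollment:
  - enrollment 1 (Carol): course_id=NULL, no match -> dropped
  - enrollment 2 (Rosa): course_id=NULL, no match -> dropped
  - enrollment 3 (Nate): course_id=2 -> matches Networks
  - enrollment 4 (Helen): course_id=3 -> matches Economics
  - enrollment 5 (Wendy): course_id=2 -> matches Networks
So 2 of 5 rows are dropped.

SQL:
SELECT a.student, b.title AS course
FROM enrollments a
INNER JOIN courses b ON a.course_id = b.id

Result:
student | course   
--------+----------
Nate    | Networks 
Helen   | Economics
Wendy   | Networks 
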